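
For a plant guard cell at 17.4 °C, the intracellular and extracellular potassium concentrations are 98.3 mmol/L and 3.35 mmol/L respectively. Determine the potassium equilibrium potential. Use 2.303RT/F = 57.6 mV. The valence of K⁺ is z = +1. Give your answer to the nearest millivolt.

-85 mV

E = (57.6/z) · log₁₀([K⁺]_out/[K⁺]_in) with z = +1.
= (57.6/1) · log₁₀(3.35/98.3) = 57.60 · log₁₀(0.03408)
= 57.60 · (-1.4675) = -84.53 mV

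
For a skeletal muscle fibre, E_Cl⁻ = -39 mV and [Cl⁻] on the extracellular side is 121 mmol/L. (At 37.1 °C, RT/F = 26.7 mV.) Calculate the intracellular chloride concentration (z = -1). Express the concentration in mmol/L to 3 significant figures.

Nernst: E = (26.7/-1) · ln([out]/[in]), so ln([out]/[in]) = -39.0 × -1 / 26.7 = 1.4607.
[out]/[in] = e^(1.4607) = 4.309.
[in] = 121 / 4.309 = 28.08 mmol/L.

28.1 mmol/L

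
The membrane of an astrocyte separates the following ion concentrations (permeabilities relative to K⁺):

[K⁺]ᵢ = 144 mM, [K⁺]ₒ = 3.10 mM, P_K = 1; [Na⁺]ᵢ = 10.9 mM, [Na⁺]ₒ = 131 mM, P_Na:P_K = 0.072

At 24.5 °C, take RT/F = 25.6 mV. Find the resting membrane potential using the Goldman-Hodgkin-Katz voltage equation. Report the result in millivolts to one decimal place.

-62.6 mV

Vm = 25.6 · ln[(Σ P·[cation]ₒ + Σ P·[anion]ᵢ) / (Σ P·[cation]ᵢ + Σ P·[anion]ₒ)]
Numerator = 1×3.10 + 0.072×131 = 12.53
Denominator = 1×144 + 0.072×10.9 = 144.8
Vm = 25.6 · ln(0.086556) = 25.6 × (-2.4470) = -62.64 mV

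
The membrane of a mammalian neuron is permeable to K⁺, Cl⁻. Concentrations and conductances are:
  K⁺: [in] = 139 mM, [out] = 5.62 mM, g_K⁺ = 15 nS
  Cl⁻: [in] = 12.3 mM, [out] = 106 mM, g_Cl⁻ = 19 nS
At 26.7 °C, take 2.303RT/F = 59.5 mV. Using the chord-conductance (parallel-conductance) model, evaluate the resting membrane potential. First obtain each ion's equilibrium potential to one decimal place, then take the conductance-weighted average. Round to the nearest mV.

E_K⁺ = (59.5/1)·log₁₀(5.62/139) = -82.9 mV
E_Cl⁻ = (59.5/-1)·log₁₀(106/12.3) = -55.7 mV
Vm = (Σ gᵢEᵢ)/(Σ gᵢ) = (15·-82.9 + 19·-55.7) / (15 + 19)
= -2301.80 / 34 = -67.70 mV

-68 mV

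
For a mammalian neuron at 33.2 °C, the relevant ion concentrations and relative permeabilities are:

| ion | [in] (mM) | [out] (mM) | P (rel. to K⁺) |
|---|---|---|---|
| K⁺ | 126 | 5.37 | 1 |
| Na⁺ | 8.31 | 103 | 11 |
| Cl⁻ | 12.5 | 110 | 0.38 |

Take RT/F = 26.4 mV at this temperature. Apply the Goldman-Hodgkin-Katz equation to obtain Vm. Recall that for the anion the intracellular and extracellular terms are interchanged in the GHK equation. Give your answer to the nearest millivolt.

39 mV

Vm = 26.4 · ln[(Σ P·[cation]ₒ + Σ P·[anion]ᵢ) / (Σ P·[cation]ᵢ + Σ P·[anion]ₒ)]
Numerator = 1×5.37 + 11×103 + 0.38×12.5 = 1143
Denominator = 1×126 + 11×8.31 + 0.38×110 = 259.2
Vm = 26.4 · ln(4.41) = 26.4 × (1.4839) = 39.17 mV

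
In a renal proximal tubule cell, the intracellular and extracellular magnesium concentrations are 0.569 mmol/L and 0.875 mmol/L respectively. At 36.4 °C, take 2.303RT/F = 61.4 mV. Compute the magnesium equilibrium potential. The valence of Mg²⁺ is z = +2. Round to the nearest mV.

E = (61.4/z) · log₁₀([Mg²⁺]_out/[Mg²⁺]_in) with z = +2.
= (61.4/2) · log₁₀(0.875/0.569) = 30.70 · log₁₀(1.538)
= 30.70 · (0.1869) = 5.74 mV

6 mV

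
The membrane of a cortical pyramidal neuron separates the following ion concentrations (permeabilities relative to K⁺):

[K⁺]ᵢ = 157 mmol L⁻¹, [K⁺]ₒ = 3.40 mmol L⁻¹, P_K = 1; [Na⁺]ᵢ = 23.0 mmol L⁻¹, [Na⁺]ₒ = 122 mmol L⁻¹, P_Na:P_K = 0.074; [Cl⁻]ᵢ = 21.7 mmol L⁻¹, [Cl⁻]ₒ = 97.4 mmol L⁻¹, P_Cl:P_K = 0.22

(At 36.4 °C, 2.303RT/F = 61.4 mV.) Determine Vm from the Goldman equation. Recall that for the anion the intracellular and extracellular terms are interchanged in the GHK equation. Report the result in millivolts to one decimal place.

Vm = 61.4 · log₁₀[(Σ P·[cation]ₒ + Σ P·[anion]ᵢ) / (Σ P·[cation]ᵢ + Σ P·[anion]ₒ)]
Numerator = 1×3.40 + 0.074×122 + 0.22×21.7 = 17.2
Denominator = 1×157 + 0.074×23.0 + 0.22×97.4 = 180.1
Vm = 61.4 · log₁₀(0.095498) = 61.4 × (-1.0200) = -62.63 mV

-62.6 mV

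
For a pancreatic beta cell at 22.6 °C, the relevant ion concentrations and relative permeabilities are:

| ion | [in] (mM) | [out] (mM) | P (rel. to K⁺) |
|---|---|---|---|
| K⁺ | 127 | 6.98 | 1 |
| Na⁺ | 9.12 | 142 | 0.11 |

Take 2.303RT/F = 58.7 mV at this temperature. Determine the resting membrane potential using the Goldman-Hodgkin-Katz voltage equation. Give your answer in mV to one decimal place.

Vm = 58.7 · log₁₀[(Σ P·[cation]ₒ + Σ P·[anion]ᵢ) / (Σ P·[cation]ᵢ + Σ P·[anion]ₒ)]
Numerator = 1×6.98 + 0.11×142 = 22.6
Denominator = 1×127 + 0.11×9.12 = 128
Vm = 58.7 · log₁₀(0.17656) = 58.7 × (-0.7531) = -44.21 mV

-44.2 mV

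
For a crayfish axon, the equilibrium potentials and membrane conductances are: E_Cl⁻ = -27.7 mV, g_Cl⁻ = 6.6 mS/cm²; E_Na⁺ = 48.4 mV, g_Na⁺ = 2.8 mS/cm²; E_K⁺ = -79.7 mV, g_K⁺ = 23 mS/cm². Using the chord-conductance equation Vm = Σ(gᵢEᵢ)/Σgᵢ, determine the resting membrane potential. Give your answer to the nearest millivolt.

Σ gᵢEᵢ = 6.6·(-27.7) + 2.8·(48.4) + 23·(-79.7) = -1880.40
Σ gᵢ = 6.6 + 2.8 + 23 = 32.4
Vm = -1880.40 / 32.4 = -58.04 mV

-58 mV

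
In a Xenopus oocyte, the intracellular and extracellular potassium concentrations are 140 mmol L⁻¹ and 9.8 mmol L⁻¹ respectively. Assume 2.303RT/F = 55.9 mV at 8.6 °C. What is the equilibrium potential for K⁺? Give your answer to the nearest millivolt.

E = (55.9/z) · log₁₀([K⁺]_out/[K⁺]_in) with z = +1.
= (55.9/1) · log₁₀(9.8/140) = 55.90 · log₁₀(0.07)
= 55.90 · (-1.1549) = -64.56 mV

-65 mV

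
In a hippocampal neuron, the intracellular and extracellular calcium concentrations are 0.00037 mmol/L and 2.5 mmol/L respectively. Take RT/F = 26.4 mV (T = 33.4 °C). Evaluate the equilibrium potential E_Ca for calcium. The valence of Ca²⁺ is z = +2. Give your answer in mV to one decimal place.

E = (26.4/z) · ln([Ca²⁺]_out/[Ca²⁺]_in) with z = +2.
= (26.4/2) · ln(2.5/0.00037) = 13.20 · ln(6757)
= 13.20 · (8.8183) = 116.40 mV

116.4 mV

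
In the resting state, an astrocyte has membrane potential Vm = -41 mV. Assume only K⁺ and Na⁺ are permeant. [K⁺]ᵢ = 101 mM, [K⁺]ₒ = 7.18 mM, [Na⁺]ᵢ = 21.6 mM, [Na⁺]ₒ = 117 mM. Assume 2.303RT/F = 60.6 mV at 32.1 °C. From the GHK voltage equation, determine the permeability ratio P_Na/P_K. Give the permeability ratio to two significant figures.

Let α = P_Na/P_K. GHK: Vm = 60.6·log₁₀[(Kₒ + α·Naₒ)/(Kᵢ + α·Naᵢ)].
10^(Vm/60.6) = 10^(-41.0/60.6) = 0.21059
So 0.21059·(Kᵢ + α·Naᵢ) = Kₒ + α·Naₒ → α = (0.21059·101.0 − 7.18) / (117.0 − 0.21059·21.6)
α = (21.27 − 7.18) / (117.0 − 4.549) = 14.09/112.5 = 0.1253

0.13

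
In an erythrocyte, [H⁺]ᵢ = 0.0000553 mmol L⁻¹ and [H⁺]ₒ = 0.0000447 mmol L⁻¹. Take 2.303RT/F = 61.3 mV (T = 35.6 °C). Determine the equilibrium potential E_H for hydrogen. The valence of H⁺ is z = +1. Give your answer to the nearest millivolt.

E = (61.3/z) · log₁₀([H⁺]_out/[H⁺]_in) with z = +1.
= (61.3/1) · log₁₀(0.0000447/0.0000553) = 61.30 · log₁₀(0.8083)
= 61.30 · (-0.0924) = -5.67 mV

-6 mV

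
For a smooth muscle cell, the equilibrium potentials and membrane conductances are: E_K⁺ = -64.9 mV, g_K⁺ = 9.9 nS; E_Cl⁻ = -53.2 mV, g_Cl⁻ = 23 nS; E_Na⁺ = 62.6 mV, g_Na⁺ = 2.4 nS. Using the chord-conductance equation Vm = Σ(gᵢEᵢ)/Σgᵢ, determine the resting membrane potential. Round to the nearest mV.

-49 mV

Σ gᵢEᵢ = 9.9·(-64.9) + 23·(-53.2) + 2.4·(62.6) = -1715.87
Σ gᵢ = 9.9 + 23 + 2.4 = 35.3
Vm = -1715.87 / 35.3 = -48.61 mV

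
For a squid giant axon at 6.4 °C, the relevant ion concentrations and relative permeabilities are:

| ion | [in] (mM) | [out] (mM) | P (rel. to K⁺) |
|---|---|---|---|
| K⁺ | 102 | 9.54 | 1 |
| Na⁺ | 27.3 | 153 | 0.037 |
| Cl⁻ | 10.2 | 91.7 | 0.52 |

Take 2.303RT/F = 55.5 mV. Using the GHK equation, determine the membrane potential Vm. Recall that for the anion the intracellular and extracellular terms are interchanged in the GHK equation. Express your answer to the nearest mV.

-48 mV

Vm = 55.5 · log₁₀[(Σ P·[cation]ₒ + Σ P·[anion]ᵢ) / (Σ P·[cation]ᵢ + Σ P·[anion]ₒ)]
Numerator = 1×9.54 + 0.037×153 + 0.52×10.2 = 20.5
Denominator = 1×102 + 0.037×27.3 + 0.52×91.7 = 150.7
Vm = 55.5 · log₁₀(0.13607) = 55.5 × (-0.8662) = -48.08 mV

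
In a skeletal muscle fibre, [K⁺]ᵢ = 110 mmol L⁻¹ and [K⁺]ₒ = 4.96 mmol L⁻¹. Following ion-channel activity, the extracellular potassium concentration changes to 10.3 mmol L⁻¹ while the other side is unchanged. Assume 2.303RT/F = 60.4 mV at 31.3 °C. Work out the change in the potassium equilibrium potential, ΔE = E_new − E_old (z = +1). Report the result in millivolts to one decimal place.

19.2 mV

E_old = (60.4/1)·log₁₀(4.96/110) = -81.29 mV
E_new = (60.4/1)·log₁₀(10.3/110) = -62.12 mV
ΔE = -62.12 − (-81.29) = 19.17 mV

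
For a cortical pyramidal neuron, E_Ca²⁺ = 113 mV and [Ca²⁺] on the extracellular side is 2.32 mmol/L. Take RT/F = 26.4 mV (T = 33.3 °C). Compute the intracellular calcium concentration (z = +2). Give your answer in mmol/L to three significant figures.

Nernst: E = (26.4/2) · ln([out]/[in]), so ln([out]/[in]) = 113.0 × 2 / 26.4 = 8.5606.
[out]/[in] = e^(8.5606) = 5222.
[in] = 2.32 / 5222 = 0.0004443 mmol/L.

0.000444 mmol/L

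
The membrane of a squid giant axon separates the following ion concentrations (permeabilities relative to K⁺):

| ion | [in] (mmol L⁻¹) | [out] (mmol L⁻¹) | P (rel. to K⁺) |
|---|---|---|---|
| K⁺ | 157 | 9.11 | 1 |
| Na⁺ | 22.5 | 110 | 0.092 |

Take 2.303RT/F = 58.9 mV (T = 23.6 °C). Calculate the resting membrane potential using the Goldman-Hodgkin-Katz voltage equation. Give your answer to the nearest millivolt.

Vm = 58.9 · log₁₀[(Σ P·[cation]ₒ + Σ P·[anion]ᵢ) / (Σ P·[cation]ᵢ + Σ P·[anion]ₒ)]
Numerator = 1×9.11 + 0.092×110 = 19.23
Denominator = 1×157 + 0.092×22.5 = 159.1
Vm = 58.9 · log₁₀(0.12089) = 58.9 × (-0.9176) = -54.05 mV

-54 mV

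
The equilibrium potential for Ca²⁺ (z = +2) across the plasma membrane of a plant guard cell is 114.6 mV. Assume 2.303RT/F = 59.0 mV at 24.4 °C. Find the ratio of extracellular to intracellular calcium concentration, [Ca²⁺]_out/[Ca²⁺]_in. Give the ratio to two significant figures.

7700

log₁₀([out]/[in]) = E·z/(59.0) = 114.6 × 2 / 59.0 = 3.8847
[out]/[in] = 10^(3.8847) = 7669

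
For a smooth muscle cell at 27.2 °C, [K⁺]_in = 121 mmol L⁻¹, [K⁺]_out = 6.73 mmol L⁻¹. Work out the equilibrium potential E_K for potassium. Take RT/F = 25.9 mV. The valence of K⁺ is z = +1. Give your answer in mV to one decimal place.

-74.8 mV

E = (25.9/z) · ln([K⁺]_out/[K⁺]_in) with z = +1.
= (25.9/1) · ln(6.73/121) = 25.90 · ln(0.05562)
= 25.90 · (-2.8892) = -74.83 mV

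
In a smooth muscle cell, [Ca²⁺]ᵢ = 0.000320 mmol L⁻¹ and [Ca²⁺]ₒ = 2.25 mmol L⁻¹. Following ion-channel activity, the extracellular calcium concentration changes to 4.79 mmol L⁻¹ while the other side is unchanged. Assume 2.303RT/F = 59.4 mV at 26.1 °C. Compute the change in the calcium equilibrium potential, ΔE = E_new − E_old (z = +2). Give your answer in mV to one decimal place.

E_old = (59.4/2)·log₁₀(2.25/0.000320) = 114.26 mV
E_new = (59.4/2)·log₁₀(4.79/0.000320) = 124.00 mV
ΔE = 124.00 − (114.26) = 9.75 mV

9.7 mV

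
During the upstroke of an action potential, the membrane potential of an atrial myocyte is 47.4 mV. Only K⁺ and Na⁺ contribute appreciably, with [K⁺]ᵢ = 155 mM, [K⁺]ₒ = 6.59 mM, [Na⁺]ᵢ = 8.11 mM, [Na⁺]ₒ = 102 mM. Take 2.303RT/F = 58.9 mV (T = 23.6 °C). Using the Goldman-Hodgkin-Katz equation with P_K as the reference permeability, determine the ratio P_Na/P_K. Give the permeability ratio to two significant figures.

20

Let α = P_Na/P_K. GHK: Vm = 58.9·log₁₀[(Kₒ + α·Naₒ)/(Kᵢ + α·Naᵢ)].
10^(Vm/58.9) = 10^(47.4/58.9) = 6.379
So 6.379·(Kᵢ + α·Naᵢ) = Kₒ + α·Naₒ → α = (6.379·155.0 − 6.59) / (102.0 − 6.379·8.11)
α = (988.7 − 6.59) / (102.0 − 51.73) = 982.2/50.27 = 19.54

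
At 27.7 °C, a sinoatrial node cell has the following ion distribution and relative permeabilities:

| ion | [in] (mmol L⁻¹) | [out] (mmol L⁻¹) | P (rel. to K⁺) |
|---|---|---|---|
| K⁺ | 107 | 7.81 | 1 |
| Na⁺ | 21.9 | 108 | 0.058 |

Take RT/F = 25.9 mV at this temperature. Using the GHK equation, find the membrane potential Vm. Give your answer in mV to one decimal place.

-52.8 mV

Vm = 25.9 · ln[(Σ P·[cation]ₒ + Σ P·[anion]ᵢ) / (Σ P·[cation]ᵢ + Σ P·[anion]ₒ)]
Numerator = 1×7.81 + 0.058×108 = 14.07
Denominator = 1×107 + 0.058×21.9 = 108.3
Vm = 25.9 · ln(0.12999) = 25.9 × (-2.0403) = -52.84 mV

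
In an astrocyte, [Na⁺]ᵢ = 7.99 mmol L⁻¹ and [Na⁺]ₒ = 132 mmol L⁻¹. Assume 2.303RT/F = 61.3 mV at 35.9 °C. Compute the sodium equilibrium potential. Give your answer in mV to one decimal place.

E = (61.3/z) · log₁₀([Na⁺]_out/[Na⁺]_in) with z = +1.
= (61.3/1) · log₁₀(132/7.99) = 61.30 · log₁₀(16.52)
= 61.30 · (1.2180) = 74.67 mV

74.7 mV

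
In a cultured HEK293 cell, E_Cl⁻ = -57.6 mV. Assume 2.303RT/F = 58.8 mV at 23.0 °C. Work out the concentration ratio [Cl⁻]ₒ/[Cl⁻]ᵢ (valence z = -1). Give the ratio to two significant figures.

9.5

log₁₀([out]/[in]) = E·z/(58.8) = -57.6 × -1 / 58.8 = 0.9796
[out]/[in] = 10^(0.9796) = 9.541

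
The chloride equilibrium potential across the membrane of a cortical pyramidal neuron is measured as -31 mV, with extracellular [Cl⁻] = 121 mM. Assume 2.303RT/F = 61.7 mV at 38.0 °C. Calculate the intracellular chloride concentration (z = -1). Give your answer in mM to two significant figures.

Nernst: E = (61.7/-1) · log₁₀([out]/[in]), so log₁₀([out]/[in]) = -31.0 × -1 / 61.7 = 0.5024.
[out]/[in] = 10^(0.5024) = 3.18.
[in] = 121 / 3.18 = 38.05 mM.

38 mM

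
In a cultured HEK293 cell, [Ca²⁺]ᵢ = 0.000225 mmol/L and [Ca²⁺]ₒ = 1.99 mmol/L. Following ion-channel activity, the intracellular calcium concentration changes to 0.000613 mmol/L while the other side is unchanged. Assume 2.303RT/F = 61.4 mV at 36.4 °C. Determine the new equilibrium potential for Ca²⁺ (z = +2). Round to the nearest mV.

After the shift: [Ca²⁺]_out = 1.99, [Ca²⁺]_in = 0.000613 mmol/L.
E_new = (61.4/2)·log₁₀(1.99/0.000613) = 30.70 · (3.5114) = 107.80 mV

108 mV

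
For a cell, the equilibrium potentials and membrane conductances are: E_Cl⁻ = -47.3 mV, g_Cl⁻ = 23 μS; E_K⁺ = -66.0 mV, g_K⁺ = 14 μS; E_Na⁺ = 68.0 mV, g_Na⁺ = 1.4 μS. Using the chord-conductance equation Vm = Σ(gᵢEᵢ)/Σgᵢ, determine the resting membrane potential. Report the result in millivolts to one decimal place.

-49.9 mV

Σ gᵢEᵢ = 23·(-47.3) + 14·(-66.0) + 1.4·(68.0) = -1916.70
Σ gᵢ = 23 + 14 + 1.4 = 38.4
Vm = -1916.70 / 38.4 = -49.91 mV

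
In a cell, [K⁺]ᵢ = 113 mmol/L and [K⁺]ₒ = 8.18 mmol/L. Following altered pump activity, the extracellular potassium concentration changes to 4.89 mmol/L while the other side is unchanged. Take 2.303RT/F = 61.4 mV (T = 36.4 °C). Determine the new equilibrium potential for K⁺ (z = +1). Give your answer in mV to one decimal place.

After the shift: [K⁺]_out = 4.89, [K⁺]_in = 113 mmol/L.
E_new = (61.4/1)·log₁₀(4.89/113) = 61.40 · (-1.3638) = -83.74 mV

-83.7 mV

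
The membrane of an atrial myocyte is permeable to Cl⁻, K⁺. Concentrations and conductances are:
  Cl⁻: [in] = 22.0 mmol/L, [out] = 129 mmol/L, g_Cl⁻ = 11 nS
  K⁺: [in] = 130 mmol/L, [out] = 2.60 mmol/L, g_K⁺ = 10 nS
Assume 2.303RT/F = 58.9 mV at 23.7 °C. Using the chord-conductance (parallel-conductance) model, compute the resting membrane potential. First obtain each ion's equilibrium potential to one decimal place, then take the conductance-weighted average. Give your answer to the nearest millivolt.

-71 mV

E_Cl⁻ = (58.9/-1)·log₁₀(129/22.0) = -45.2 mV
E_K⁺ = (58.9/1)·log₁₀(2.60/130) = -100.1 mV
Vm = (Σ gᵢEᵢ)/(Σ gᵢ) = (11·-45.2 + 10·-100.1) / (11 + 10)
= -1498.20 / 21 = -71.34 mV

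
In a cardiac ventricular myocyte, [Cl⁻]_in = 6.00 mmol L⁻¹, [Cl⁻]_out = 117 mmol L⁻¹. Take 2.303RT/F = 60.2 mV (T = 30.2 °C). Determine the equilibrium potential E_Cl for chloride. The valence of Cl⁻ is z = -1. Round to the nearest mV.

E = (60.2/z) · log₁₀([Cl⁻]_out/[Cl⁻]_in) with z = -1.
For an anion, dividing by z = -1 reverses the sign.
= (60.2/-1) · log₁₀(117/6.00) = -60.20 · log₁₀(19.5)
= -60.20 · (1.2900) = -77.66 mV

-78 mV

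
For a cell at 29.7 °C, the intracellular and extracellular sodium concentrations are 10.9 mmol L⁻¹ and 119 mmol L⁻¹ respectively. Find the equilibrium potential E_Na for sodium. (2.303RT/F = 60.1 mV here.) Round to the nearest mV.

E = (60.1/z) · log₁₀([Na⁺]_out/[Na⁺]_in) with z = +1.
= (60.1/1) · log₁₀(119/10.9) = 60.10 · log₁₀(10.92)
= 60.10 · (1.0381) = 62.39 mV

62 mV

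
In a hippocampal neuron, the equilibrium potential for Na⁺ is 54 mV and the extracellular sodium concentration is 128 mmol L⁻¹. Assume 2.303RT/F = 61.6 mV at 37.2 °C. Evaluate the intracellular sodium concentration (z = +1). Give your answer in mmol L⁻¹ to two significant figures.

17 mmol L⁻¹

Nernst: E = (61.6/1) · log₁₀([out]/[in]), so log₁₀([out]/[in]) = 54.0 × 1 / 61.6 = 0.8766.
[out]/[in] = 10^(0.8766) = 7.527.
[in] = 128 / 7.527 = 17.01 mmol L⁻¹.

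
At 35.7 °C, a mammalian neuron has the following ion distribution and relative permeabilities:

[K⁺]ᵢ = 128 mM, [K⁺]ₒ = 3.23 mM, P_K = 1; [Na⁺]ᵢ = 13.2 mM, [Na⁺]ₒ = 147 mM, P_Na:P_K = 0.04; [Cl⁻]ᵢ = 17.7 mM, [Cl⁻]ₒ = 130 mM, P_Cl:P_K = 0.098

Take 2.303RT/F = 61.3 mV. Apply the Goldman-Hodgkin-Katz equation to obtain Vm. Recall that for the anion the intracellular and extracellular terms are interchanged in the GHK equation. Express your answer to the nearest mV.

Vm = 61.3 · log₁₀[(Σ P·[cation]ₒ + Σ P·[anion]ᵢ) / (Σ P·[cation]ᵢ + Σ P·[anion]ₒ)]
Numerator = 1×3.23 + 0.04×147 + 0.098×17.7 = 10.84
Denominator = 1×128 + 0.04×13.2 + 0.098×130 = 141.3
Vm = 61.3 · log₁₀(0.076766) = 61.3 × (-1.1148) = -68.34 mV

-68 mV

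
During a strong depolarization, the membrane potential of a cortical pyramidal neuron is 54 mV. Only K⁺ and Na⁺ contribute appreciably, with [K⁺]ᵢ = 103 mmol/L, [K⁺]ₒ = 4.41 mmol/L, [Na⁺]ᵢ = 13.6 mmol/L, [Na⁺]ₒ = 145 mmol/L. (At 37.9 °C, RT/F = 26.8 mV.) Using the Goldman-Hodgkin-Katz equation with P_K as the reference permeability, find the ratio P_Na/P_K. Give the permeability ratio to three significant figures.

17.9

Let α = P_Na/P_K. GHK: Vm = 26.8·ln[(Kₒ + α·Naₒ)/(Kᵢ + α·Naᵢ)].
e^(Vm/26.8) = e^(54.0/26.8) = 7.5002
So 7.5002·(Kᵢ + α·Naᵢ) = Kₒ + α·Naₒ → α = (7.5002·103.0 − 4.41) / (145.0 − 7.5002·13.6)
α = (772.5 − 4.41) / (145.0 − 102) = 768.1/43 = 17.86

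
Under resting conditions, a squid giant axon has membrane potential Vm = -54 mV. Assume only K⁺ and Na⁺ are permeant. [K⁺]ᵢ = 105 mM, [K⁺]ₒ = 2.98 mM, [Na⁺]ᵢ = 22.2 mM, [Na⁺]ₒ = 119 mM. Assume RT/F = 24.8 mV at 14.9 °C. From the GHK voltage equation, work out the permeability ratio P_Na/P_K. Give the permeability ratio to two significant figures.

0.077

Let α = P_Na/P_K. GHK: Vm = 24.8·ln[(Kₒ + α·Naₒ)/(Kᵢ + α·Naᵢ)].
e^(Vm/24.8) = e^(-54.0/24.8) = 0.11333
So 0.11333·(Kᵢ + α·Naᵢ) = Kₒ + α·Naₒ → α = (0.11333·105.0 − 2.98) / (119.0 − 0.11333·22.2)
α = (11.9 − 2.98) / (119.0 − 2.516) = 8.92/116.5 = 0.07658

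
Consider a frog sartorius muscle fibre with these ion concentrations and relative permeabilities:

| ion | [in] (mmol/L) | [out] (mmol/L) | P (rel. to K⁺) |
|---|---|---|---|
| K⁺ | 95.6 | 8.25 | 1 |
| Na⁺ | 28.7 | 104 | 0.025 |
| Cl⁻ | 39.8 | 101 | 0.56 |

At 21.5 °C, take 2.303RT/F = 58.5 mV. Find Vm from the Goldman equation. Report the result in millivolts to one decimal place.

Vm = 58.5 · log₁₀[(Σ P·[cation]ₒ + Σ P·[anion]ᵢ) / (Σ P·[cation]ᵢ + Σ P·[anion]ₒ)]
Numerator = 1×8.25 + 0.025×104 + 0.56×39.8 = 33.14
Denominator = 1×95.6 + 0.025×28.7 + 0.56×101 = 152.9
Vm = 58.5 · log₁₀(0.21676) = 58.5 × (-0.6640) = -38.85 mV

-38.8 mV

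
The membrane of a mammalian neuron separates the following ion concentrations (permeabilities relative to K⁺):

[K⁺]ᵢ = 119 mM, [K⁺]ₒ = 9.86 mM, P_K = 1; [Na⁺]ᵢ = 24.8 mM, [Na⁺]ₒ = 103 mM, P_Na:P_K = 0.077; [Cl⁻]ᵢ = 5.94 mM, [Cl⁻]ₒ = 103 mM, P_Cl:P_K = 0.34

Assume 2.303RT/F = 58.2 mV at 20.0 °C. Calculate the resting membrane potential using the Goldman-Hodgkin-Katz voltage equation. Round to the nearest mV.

Vm = 58.2 · log₁₀[(Σ P·[cation]ₒ + Σ P·[anion]ᵢ) / (Σ P·[cation]ᵢ + Σ P·[anion]ₒ)]
Numerator = 1×9.86 + 0.077×103 + 0.34×5.94 = 19.81
Denominator = 1×119 + 0.077×24.8 + 0.34×103 = 155.9
Vm = 58.2 · log₁₀(0.12705) = 58.2 × (-0.8960) = -52.15 mV

-52 mV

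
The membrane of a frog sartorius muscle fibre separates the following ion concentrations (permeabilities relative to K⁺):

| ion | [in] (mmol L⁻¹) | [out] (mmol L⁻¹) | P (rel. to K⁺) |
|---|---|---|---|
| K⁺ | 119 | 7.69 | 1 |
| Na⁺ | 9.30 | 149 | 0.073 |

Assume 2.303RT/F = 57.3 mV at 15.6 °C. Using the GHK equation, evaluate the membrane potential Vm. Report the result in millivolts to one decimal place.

Vm = 57.3 · log₁₀[(Σ P·[cation]ₒ + Σ P·[anion]ᵢ) / (Σ P·[cation]ᵢ + Σ P·[anion]ₒ)]
Numerator = 1×7.69 + 0.073×149 = 18.57
Denominator = 1×119 + 0.073×9.30 = 119.7
Vm = 57.3 · log₁₀(0.15514) = 57.3 × (-0.8093) = -46.37 mV

-46.4 mV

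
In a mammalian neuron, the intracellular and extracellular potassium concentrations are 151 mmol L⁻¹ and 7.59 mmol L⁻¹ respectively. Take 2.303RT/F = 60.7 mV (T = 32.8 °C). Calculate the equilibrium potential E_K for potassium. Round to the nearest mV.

E = (60.7/z) · log₁₀([K⁺]_out/[K⁺]_in) with z = +1.
= (60.7/1) · log₁₀(7.59/151) = 60.70 · log₁₀(0.05026)
= 60.70 · (-1.2987) = -78.83 mV

-79 mV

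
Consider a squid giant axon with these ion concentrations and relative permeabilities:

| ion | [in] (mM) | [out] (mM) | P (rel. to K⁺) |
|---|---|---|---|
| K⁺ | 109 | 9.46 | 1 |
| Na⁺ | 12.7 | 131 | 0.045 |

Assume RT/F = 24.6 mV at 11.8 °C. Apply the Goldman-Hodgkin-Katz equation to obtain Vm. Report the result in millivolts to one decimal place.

-48.3 mV

Vm = 24.6 · ln[(Σ P·[cation]ₒ + Σ P·[anion]ᵢ) / (Σ P·[cation]ᵢ + Σ P·[anion]ₒ)]
Numerator = 1×9.46 + 0.045×131 = 15.36
Denominator = 1×109 + 0.045×12.7 = 109.6
Vm = 24.6 · ln(0.14014) = 24.6 × (-1.9651) = -48.34 mV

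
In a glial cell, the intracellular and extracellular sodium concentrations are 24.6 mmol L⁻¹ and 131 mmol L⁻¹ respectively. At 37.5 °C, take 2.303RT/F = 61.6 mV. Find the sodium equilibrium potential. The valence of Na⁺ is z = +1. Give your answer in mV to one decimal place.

E = (61.6/z) · log₁₀([Na⁺]_out/[Na⁺]_in) with z = +1.
= (61.6/1) · log₁₀(131/24.6) = 61.60 · log₁₀(5.325)
= 61.60 · (0.7263) = 44.74 mV

44.7 mV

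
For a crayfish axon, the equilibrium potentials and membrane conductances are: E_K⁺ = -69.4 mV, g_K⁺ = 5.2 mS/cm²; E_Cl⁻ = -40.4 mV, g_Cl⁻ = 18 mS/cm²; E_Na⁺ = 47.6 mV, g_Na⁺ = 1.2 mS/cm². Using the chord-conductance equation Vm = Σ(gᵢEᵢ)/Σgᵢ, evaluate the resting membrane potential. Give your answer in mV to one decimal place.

-42.3 mV

Σ gᵢEᵢ = 5.2·(-69.4) + 18·(-40.4) + 1.2·(47.6) = -1030.96
Σ gᵢ = 5.2 + 18 + 1.2 = 24.4
Vm = -1030.96 / 24.4 = -42.25 mV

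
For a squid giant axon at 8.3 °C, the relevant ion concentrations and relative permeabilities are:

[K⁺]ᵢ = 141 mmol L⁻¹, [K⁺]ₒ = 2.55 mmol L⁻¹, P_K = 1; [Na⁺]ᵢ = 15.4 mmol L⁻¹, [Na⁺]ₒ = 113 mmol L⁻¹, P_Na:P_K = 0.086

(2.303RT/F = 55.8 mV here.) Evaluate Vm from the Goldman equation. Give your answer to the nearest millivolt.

Vm = 55.8 · log₁₀[(Σ P·[cation]ₒ + Σ P·[anion]ᵢ) / (Σ P·[cation]ᵢ + Σ P·[anion]ₒ)]
Numerator = 1×2.55 + 0.086×113 = 12.27
Denominator = 1×141 + 0.086×15.4 = 142.3
Vm = 55.8 · log₁₀(0.086197) = 55.8 × (-1.0645) = -59.40 mV

-59 mV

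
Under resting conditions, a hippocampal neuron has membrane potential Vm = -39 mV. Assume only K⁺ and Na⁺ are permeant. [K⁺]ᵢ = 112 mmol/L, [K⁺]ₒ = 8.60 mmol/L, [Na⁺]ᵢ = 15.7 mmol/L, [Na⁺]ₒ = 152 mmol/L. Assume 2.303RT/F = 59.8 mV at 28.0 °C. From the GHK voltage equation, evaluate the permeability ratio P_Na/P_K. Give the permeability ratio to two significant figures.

Let α = P_Na/P_K. GHK: Vm = 59.8·log₁₀[(Kₒ + α·Naₒ)/(Kᵢ + α·Naᵢ)].
10^(Vm/59.8) = 10^(-39.0/59.8) = 0.22275
So 0.22275·(Kᵢ + α·Naᵢ) = Kₒ + α·Naₒ → α = (0.22275·112.0 − 8.6) / (152.0 − 0.22275·15.7)
α = (24.95 − 8.6) / (152.0 − 3.497) = 16.35/148.5 = 0.1101

0.11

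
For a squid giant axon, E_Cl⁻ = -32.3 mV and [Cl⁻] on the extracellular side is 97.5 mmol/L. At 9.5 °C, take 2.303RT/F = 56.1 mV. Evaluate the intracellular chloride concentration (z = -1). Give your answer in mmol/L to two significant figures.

26 mmol/L

Nernst: E = (56.1/-1) · log₁₀([out]/[in]), so log₁₀([out]/[in]) = -32.3 × -1 / 56.1 = 0.5758.
[out]/[in] = 10^(0.5758) = 3.765.
[in] = 97.5 / 3.765 = 25.9 mmol/L.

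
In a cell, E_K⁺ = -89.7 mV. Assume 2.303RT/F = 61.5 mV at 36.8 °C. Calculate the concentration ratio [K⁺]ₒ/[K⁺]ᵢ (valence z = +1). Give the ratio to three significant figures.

0.0348

log₁₀([out]/[in]) = E·z/(61.5) = -89.7 × 1 / 61.5 = -1.4585
[out]/[in] = 10^(-1.4585) = 0.03479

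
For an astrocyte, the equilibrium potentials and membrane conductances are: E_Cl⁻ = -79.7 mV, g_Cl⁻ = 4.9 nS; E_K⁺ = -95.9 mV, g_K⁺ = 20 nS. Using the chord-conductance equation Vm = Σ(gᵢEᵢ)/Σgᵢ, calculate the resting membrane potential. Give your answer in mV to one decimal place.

Σ gᵢEᵢ = 4.9·(-79.7) + 20·(-95.9) = -2308.53
Σ gᵢ = 4.9 + 20 = 24.9
Vm = -2308.53 / 24.9 = -92.71 mV

-92.7 mV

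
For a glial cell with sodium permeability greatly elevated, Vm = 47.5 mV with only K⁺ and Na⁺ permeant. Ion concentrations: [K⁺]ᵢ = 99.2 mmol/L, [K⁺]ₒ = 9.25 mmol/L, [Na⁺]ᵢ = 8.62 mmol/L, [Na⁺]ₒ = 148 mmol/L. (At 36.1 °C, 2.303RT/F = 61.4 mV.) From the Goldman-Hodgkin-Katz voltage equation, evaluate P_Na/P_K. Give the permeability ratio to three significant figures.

5.99

Let α = P_Na/P_K. GHK: Vm = 61.4·log₁₀[(Kₒ + α·Naₒ)/(Kᵢ + α·Naᵢ)].
10^(Vm/61.4) = 10^(47.5/61.4) = 5.9377
So 5.9377·(Kᵢ + α·Naᵢ) = Kₒ + α·Naₒ → α = (5.9377·99.2 − 9.25) / (148.0 − 5.9377·8.62)
α = (589 − 9.25) / (148.0 − 51.18) = 579.8/96.82 = 5.988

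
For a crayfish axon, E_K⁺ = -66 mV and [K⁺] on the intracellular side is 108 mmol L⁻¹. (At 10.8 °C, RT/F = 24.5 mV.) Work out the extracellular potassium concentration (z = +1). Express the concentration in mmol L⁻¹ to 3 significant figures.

7.30 mmol L⁻¹

Nernst: E = (24.5/1) · ln([out]/[in]), so ln([out]/[in]) = -66.0 × 1 / 24.5 = -2.6939.
[out]/[in] = e^(-2.6939) = 0.06762.
[out] = 0.06762 × 108 = 7.303 mmol L⁻¹.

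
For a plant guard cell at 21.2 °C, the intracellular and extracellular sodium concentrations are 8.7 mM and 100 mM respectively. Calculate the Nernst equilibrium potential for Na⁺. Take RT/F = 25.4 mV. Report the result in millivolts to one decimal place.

62.0 mV

E = (25.4/z) · ln([Na⁺]_out/[Na⁺]_in) with z = +1.
= (25.4/1) · ln(100/8.7) = 25.40 · ln(11.49)
= 25.40 · (2.4418) = 62.02 mV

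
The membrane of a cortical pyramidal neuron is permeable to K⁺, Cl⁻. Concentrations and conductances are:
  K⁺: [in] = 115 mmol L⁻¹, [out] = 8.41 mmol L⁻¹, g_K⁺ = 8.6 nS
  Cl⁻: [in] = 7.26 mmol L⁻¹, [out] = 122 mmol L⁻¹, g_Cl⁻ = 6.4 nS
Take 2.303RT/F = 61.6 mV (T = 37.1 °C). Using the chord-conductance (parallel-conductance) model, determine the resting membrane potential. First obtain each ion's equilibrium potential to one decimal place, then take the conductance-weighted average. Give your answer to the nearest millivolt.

E_K⁺ = (61.6/1)·log₁₀(8.41/115) = -70.0 mV
E_Cl⁻ = (61.6/-1)·log₁₀(122/7.26) = -75.5 mV
Vm = (Σ gᵢEᵢ)/(Σ gᵢ) = (8.6·-70.0 + 6.4·-75.5) / (8.6 + 6.4)
= -1085.20 / 15 = -72.35 mV

-72 mV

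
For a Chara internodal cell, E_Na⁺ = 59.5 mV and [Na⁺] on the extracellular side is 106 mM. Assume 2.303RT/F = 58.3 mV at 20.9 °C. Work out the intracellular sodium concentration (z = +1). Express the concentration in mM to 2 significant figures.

10 mM

Nernst: E = (58.3/1) · log₁₀([out]/[in]), so log₁₀([out]/[in]) = 59.5 × 1 / 58.3 = 1.0206.
[out]/[in] = 10^(1.0206) = 10.49.
[in] = 106 / 10.49 = 10.11 mM.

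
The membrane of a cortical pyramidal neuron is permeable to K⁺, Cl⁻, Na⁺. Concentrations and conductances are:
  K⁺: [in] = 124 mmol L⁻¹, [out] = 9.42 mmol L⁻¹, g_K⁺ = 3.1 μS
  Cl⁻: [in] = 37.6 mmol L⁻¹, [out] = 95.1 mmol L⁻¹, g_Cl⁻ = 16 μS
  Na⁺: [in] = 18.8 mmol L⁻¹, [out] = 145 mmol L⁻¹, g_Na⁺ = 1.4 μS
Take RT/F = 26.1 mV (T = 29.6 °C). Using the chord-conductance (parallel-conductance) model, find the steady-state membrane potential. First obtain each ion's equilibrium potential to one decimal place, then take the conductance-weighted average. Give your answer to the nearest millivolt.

E_K⁺ = (26.1/1)·ln(9.42/124) = -67.3 mV
E_Cl⁻ = (26.1/-1)·ln(95.1/37.6) = -24.2 mV
E_Na⁺ = (26.1/1)·ln(145/18.8) = 53.3 mV
Vm = (Σ gᵢEᵢ)/(Σ gᵢ) = (3.1·-67.3 + 16·-24.2 + 1.4·53.3) / (3.1 + 16 + 1.4)
= -521.21 / 20.5 = -25.42 mV

-25 mV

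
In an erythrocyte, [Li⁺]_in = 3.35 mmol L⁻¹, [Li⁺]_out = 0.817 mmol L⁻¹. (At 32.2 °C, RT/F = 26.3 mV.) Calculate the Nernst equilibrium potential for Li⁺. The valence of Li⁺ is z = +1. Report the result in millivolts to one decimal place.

E = (26.3/z) · ln([Li⁺]_out/[Li⁺]_in) with z = +1.
= (26.3/1) · ln(0.817/3.35) = 26.30 · ln(0.2439)
= 26.30 · (-1.4111) = -37.11 mV

-37.1 mV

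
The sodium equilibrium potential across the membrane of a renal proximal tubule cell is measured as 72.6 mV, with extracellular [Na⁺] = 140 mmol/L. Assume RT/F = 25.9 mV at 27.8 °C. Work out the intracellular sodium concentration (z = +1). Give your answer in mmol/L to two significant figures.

8.5 mmol/L

Nernst: E = (25.9/1) · ln([out]/[in]), so ln([out]/[in]) = 72.6 × 1 / 25.9 = 2.8031.
[out]/[in] = e^(2.8031) = 16.5.
[in] = 140 / 16.5 = 8.487 mmol/L.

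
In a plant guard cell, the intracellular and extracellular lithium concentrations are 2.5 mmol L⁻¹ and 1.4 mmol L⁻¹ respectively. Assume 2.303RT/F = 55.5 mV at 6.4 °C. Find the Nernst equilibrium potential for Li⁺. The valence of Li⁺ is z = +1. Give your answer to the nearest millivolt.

E = (55.5/z) · log₁₀([Li⁺]_out/[Li⁺]_in) with z = +1.
= (55.5/1) · log₁₀(1.4/2.5) = 55.50 · log₁₀(0.56)
= 55.50 · (-0.2518) = -13.98 mV

-14 mV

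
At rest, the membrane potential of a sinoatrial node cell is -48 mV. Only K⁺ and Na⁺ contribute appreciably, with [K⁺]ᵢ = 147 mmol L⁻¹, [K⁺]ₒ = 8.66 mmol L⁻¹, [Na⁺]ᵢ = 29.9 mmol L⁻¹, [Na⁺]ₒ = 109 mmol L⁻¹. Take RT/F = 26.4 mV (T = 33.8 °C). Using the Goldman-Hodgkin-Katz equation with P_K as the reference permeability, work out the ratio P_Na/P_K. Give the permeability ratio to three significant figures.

0.146

Let α = P_Na/P_K. GHK: Vm = 26.4·ln[(Kₒ + α·Naₒ)/(Kᵢ + α·Naᵢ)].
e^(Vm/26.4) = e^(-48.0/26.4) = 0.16232
So 0.16232·(Kᵢ + α·Naᵢ) = Kₒ + α·Naₒ → α = (0.16232·147.0 − 8.66) / (109.0 − 0.16232·29.9)
α = (23.86 − 8.66) / (109.0 − 4.853) = 15.2/104.1 = 0.146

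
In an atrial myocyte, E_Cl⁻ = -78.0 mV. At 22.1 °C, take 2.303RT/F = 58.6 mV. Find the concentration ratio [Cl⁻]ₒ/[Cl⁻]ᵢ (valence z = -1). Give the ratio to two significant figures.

21

log₁₀([out]/[in]) = E·z/(58.6) = -78.0 × -1 / 58.6 = 1.3311
[out]/[in] = 10^(1.3311) = 21.43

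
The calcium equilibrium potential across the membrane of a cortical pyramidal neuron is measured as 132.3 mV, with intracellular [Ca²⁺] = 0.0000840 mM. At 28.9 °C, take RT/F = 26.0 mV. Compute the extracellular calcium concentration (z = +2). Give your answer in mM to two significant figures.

Nernst: E = (26.0/2) · ln([out]/[in]), so ln([out]/[in]) = 132.3 × 2 / 26.0 = 10.1769.
[out]/[in] = e^(10.1769) = 2.629e+04.
[out] = 2.629e+04 × 0.0000840 = 2.208 mM.

2.2 mM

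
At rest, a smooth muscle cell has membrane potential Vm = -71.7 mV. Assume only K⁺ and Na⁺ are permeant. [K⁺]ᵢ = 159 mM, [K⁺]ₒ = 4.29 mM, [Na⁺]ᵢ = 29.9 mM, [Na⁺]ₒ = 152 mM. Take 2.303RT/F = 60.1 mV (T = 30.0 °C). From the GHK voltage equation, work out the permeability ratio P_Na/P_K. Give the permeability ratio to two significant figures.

Let α = P_Na/P_K. GHK: Vm = 60.1·log₁₀[(Kₒ + α·Naₒ)/(Kᵢ + α·Naᵢ)].
10^(Vm/60.1) = 10^(-71.7/60.1) = 0.064119
So 0.064119·(Kᵢ + α·Naᵢ) = Kₒ + α·Naₒ → α = (0.064119·159.0 − 4.29) / (152.0 − 0.064119·29.9)
α = (10.19 − 4.29) / (152.0 − 1.917) = 5.905/150.1 = 0.03934

0.039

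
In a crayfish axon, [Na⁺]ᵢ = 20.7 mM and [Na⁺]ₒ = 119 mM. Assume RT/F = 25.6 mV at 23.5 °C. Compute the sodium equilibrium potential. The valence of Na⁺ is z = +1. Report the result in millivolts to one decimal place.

44.8 mV

E = (25.6/z) · ln([Na⁺]_out/[Na⁺]_in) with z = +1.
= (25.6/1) · ln(119/20.7) = 25.60 · ln(5.749)
= 25.60 · (1.7490) = 44.77 mV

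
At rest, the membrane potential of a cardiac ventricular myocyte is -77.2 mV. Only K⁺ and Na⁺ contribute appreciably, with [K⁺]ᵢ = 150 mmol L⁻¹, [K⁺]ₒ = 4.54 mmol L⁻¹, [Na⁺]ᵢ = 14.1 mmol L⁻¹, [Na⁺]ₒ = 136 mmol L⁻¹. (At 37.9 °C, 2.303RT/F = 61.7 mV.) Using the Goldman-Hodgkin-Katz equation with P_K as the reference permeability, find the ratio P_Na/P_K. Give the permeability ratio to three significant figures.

Let α = P_Na/P_K. GHK: Vm = 61.7·log₁₀[(Kₒ + α·Naₒ)/(Kᵢ + α·Naᵢ)].
10^(Vm/61.7) = 10^(-77.2/61.7) = 0.056077
So 0.056077·(Kᵢ + α·Naᵢ) = Kₒ + α·Naₒ → α = (0.056077·150.0 − 4.54) / (136.0 − 0.056077·14.1)
α = (8.412 − 4.54) / (136.0 − 0.7907) = 3.872/135.2 = 0.02863

0.0286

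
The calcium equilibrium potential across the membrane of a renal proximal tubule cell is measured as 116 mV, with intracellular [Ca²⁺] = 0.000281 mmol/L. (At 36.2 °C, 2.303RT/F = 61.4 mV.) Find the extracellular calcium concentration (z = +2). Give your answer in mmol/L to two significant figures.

1.7 mmol/L

Nernst: E = (61.4/2) · log₁₀([out]/[in]), so log₁₀([out]/[in]) = 116.0 × 2 / 61.4 = 3.7785.
[out]/[in] = 10^(3.7785) = 6005.
[out] = 6005 × 0.000281 = 1.687 mmol/L.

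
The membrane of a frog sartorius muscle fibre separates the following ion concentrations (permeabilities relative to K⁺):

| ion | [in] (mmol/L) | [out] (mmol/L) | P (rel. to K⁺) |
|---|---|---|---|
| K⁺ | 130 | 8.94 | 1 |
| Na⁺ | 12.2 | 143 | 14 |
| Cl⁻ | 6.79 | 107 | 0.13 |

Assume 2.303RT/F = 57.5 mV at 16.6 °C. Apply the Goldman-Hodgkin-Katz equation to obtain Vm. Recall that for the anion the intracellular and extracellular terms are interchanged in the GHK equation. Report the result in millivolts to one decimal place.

Vm = 57.5 · log₁₀[(Σ P·[cation]ₒ + Σ P·[anion]ᵢ) / (Σ P·[cation]ᵢ + Σ P·[anion]ₒ)]
Numerator = 1×8.94 + 14×143 + 0.13×6.79 = 2012
Denominator = 1×130 + 14×12.2 + 0.13×107 = 314.7
Vm = 57.5 · log₁₀(6.3926) = 57.5 × (0.8057) = 46.33 mV

46.3 mV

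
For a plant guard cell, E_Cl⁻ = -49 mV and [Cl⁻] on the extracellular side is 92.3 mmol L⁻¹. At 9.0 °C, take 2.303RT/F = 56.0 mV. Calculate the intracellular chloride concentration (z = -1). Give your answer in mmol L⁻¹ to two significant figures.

12 mmol L⁻¹

Nernst: E = (56.0/-1) · log₁₀([out]/[in]), so log₁₀([out]/[in]) = -49.0 × -1 / 56.0 = 0.8750.
[out]/[in] = 10^(0.8750) = 7.499.
[in] = 92.3 / 7.499 = 12.31 mmol L⁻¹.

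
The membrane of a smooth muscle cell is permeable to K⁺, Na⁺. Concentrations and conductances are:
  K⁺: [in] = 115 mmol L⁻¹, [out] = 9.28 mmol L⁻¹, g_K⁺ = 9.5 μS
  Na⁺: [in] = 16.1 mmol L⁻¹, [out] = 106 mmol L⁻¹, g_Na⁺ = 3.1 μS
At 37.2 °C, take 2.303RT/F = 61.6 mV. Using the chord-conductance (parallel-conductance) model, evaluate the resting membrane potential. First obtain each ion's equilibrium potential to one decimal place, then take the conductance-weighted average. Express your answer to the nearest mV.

E_K⁺ = (61.6/1)·log₁₀(9.28/115) = -67.3 mV
E_Na⁺ = (61.6/1)·log₁₀(106/16.1) = 50.4 mV
Vm = (Σ gᵢEᵢ)/(Σ gᵢ) = (9.5·-67.3 + 3.1·50.4) / (9.5 + 3.1)
= -483.11 / 12.6 = -38.34 mV

-38 mV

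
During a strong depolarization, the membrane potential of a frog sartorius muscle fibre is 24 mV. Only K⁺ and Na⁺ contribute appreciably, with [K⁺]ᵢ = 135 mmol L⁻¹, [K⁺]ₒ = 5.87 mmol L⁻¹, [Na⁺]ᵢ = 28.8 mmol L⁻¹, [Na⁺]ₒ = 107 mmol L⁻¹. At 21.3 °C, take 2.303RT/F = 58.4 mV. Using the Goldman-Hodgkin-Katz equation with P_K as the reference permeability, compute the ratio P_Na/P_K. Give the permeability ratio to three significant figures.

Let α = P_Na/P_K. GHK: Vm = 58.4·log₁₀[(Kₒ + α·Naₒ)/(Kᵢ + α·Naᵢ)].
10^(Vm/58.4) = 10^(24.0/58.4) = 2.5761
So 2.5761·(Kᵢ + α·Naᵢ) = Kₒ + α·Naₒ → α = (2.5761·135.0 − 5.87) / (107.0 − 2.5761·28.8)
α = (347.8 − 5.87) / (107.0 − 74.19) = 341.9/32.81 = 10.42

10.4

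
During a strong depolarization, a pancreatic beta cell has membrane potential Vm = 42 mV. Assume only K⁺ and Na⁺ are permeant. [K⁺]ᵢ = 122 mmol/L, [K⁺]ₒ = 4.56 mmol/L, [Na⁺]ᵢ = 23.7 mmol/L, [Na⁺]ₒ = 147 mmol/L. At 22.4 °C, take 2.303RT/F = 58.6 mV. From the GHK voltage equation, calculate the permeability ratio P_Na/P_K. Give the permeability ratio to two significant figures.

27

Let α = P_Na/P_K. GHK: Vm = 58.6·log₁₀[(Kₒ + α·Naₒ)/(Kᵢ + α·Naᵢ)].
10^(Vm/58.6) = 10^(42.0/58.6) = 5.2086
So 5.2086·(Kᵢ + α·Naᵢ) = Kₒ + α·Naₒ → α = (5.2086·122.0 − 4.56) / (147.0 − 5.2086·23.7)
α = (635.5 − 4.56) / (147.0 − 123.4) = 630.9/23.56 = 26.78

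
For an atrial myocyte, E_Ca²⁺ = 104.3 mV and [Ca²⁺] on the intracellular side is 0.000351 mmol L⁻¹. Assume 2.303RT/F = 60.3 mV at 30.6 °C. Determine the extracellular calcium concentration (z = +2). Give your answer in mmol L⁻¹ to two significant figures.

Nernst: E = (60.3/2) · log₁₀([out]/[in]), so log₁₀([out]/[in]) = 104.3 × 2 / 60.3 = 3.4594.
[out]/[in] = 10^(3.4594) = 2880.
[out] = 2880 × 0.000351 = 1.011 mmol L⁻¹.

1.0 mmol L⁻¹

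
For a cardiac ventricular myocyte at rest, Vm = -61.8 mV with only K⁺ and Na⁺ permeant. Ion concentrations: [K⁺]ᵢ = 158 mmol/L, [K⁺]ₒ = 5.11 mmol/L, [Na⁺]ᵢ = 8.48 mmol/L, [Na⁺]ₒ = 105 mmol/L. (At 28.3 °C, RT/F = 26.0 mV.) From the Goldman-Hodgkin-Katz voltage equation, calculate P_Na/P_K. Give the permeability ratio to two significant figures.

Let α = P_Na/P_K. GHK: Vm = 26.0·ln[(Kₒ + α·Naₒ)/(Kᵢ + α·Naᵢ)].
e^(Vm/26.0) = e^(-61.8/26.0) = 0.092836
So 0.092836·(Kᵢ + α·Naᵢ) = Kₒ + α·Naₒ → α = (0.092836·158.0 − 5.11) / (105.0 − 0.092836·8.48)
α = (14.67 − 5.11) / (105.0 − 0.7872) = 9.558/104.2 = 0.09172

0.092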